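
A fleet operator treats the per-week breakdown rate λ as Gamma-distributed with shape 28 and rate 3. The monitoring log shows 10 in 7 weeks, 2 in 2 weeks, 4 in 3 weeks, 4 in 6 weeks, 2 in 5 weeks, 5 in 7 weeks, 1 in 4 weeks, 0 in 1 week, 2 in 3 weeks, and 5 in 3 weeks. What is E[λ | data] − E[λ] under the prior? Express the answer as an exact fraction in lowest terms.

-1043/132

Total count: 10 + 2 + 4 + 4 + 2 + 5 + 1 + 0 + 2 + 5 = 35.
Total exposure: 7 + 2 + 3 + 6 + 5 + 7 + 4 + 1 + 3 + 3 = 41 weeks.
By Gamma–Poisson conjugacy, the posterior is Gamma(α + Σx, β + Σt) = Gamma(28 + 35, 3 + 41) = Gamma(63, 44).
Posterior mean = 63/44 = 63/44; prior mean = 28/3 = 28/3. Difference = 63/44 − 28/3 = -1043/132.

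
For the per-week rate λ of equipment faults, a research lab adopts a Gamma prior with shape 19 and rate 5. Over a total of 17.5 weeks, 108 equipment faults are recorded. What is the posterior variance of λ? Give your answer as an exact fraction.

Total count 108 over total exposure 17.5 weeks.
Conjugate update: add total count to the shape and total exposure to the rate, giving Gamma(127, 45/2).
Posterior variance = α'/β'² = 127/(2025/4) = 508/2025.

508/2025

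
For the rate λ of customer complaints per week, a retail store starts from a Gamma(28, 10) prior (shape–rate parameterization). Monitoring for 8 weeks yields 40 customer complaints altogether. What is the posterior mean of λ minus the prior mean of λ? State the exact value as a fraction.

Total count 40 over total exposure 8 weeks.
The Gamma prior is conjugate for the Poisson rate, so λ | data ~ Gamma(28+40, 10+8) = Gamma(68, 18).
Posterior mean = 68/18 = 34/9; prior mean = 28/10 = 14/5. Difference = 34/9 − 14/5 = 44/45.

44/45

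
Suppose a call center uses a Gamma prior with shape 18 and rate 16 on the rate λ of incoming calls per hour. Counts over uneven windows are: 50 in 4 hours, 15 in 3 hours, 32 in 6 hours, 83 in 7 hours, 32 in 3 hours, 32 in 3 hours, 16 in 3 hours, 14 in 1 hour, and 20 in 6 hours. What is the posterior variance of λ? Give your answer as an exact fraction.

3/26

Total count: 50 + 15 + 32 + 83 + 32 + 32 + 16 + 14 + 20 = 294.
Total exposure: 4 + 3 + 6 + 7 + 3 + 3 + 3 + 1 + 6 = 36 hours.
Posterior: α' = 18 + 294 = 312, β' = 16 + 36 = 52.
Posterior variance = α'/β'² = 312/2704 = 3/26.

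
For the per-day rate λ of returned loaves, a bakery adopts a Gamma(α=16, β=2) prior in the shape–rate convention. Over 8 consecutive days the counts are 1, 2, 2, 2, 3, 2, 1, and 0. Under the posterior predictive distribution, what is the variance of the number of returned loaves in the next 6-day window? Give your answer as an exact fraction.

696/25

Total count: 1 + 2 + 2 + 2 + 3 + 2 + 1 + 0 = 13.
Total exposure: 8 days.
The Gamma prior is conjugate for the Poisson rate, so λ | data ~ Gamma(16+13, 2+8) = Gamma(29, 10).
The posterior predictive for a window of length T is Negative Binomial with variance T·α'·(β'+T)/β'² = 6·29·16/100 = 696/25.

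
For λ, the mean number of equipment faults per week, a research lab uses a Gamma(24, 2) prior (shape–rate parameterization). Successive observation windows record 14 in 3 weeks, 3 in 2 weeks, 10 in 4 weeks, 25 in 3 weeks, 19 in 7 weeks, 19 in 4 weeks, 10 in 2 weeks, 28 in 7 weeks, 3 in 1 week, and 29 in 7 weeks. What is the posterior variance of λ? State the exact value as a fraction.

46/441

Total count: 14 + 3 + 10 + 25 + 19 + 19 + 10 + 28 + 3 + 29 = 160.
Total exposure: 3 + 2 + 4 + 3 + 7 + 4 + 2 + 7 + 1 + 7 = 40 weeks.
The Gamma prior is conjugate for the Poisson rate, so λ | data ~ Gamma(24+160, 2+40) = Gamma(184, 42).
Posterior variance = α'/β'² = 184/1764 = 46/441.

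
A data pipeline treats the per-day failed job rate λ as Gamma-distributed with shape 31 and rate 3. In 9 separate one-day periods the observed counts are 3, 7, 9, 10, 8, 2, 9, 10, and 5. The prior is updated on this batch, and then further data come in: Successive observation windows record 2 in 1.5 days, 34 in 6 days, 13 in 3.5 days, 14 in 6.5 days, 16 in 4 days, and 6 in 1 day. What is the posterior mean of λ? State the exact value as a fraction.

Total count: 3 + 7 + 9 + 10 + 8 + 2 + 9 + 10 + 5 = 63.
Total exposure: 9 days.
After the first batch: Gamma(31 + 63, 3 + 9) = Gamma(94, 12).
Total count: 2 + 34 + 13 + 14 + 16 + 6 = 85.
Total exposure: 1.5 + 6 + 3.5 + 6.5 + 4 + 1 = 22.5 days.
After the second batch: Gamma(94 + 85, 12 + 22.5) = Gamma(179, 69/2).
Posterior mean = α'/β' = 179/(69/2) = 358/69.

358/69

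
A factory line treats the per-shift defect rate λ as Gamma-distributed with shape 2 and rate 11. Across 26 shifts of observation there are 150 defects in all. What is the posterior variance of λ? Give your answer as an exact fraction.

152/1369

Total count 150 over total exposure 26 shifts.
The Gamma prior is conjugate for the Poisson rate, so λ | data ~ Gamma(2+150, 11+26) = Gamma(152, 37).
Posterior variance = α'/β'² = 152/1369.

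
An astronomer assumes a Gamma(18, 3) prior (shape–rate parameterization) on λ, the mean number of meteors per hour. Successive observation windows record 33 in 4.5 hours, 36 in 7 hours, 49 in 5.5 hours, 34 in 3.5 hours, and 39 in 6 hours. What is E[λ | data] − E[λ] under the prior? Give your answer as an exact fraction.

64/59

Total count: 33 + 36 + 49 + 34 + 39 = 191.
Total exposure: 4.5 + 7 + 5.5 + 3.5 + 6 = 26.5 hours.
By Gamma–Poisson conjugacy, the posterior is Gamma(α + Σx, β + Σt) = Gamma(18 + 191, 3 + 26.5) = Gamma(209, 59/2).
Posterior mean = 209/(59/2) = 418/59; prior mean = 18/3 = 6. Difference = 418/59 − 6 = 64/59.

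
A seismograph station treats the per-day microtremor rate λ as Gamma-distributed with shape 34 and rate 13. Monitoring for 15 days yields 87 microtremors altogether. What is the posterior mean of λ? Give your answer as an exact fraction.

121/28

Total count 87 over total exposure 15 days.
Conjugate update: add total count to the shape and total exposure to the rate, giving Gamma(121, 28).
Posterior mean = α'/β' = 121/28.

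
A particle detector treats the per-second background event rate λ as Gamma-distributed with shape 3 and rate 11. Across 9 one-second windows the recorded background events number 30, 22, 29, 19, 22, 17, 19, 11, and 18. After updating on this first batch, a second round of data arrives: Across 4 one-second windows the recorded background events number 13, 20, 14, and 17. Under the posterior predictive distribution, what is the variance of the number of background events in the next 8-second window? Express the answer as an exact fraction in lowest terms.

1016/9

Total count: 30 + 22 + 29 + 19 + 22 + 17 + 19 + 11 + 18 = 187.
Total exposure: 9 seconds.
After the first batch: Gamma(3 + 187, 11 + 9) = Gamma(190, 20).
Total count: 13 + 20 + 14 + 17 = 64.
Total exposure: 4 seconds.
After the second batch: Gamma(190 + 64, 20 + 4) = Gamma(254, 24).
The posterior predictive for a window of length T is Negative Binomial with variance T·α'·(β'+T)/β'² = 8·254·32/576 = 1016/9.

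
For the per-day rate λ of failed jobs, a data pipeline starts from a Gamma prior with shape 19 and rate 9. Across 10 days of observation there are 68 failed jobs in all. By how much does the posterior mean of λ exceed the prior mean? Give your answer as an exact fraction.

Total count 68 over total exposure 10 days.
The Gamma prior is conjugate for the Poisson rate, so λ | data ~ Gamma(19+68, 9+10) = Gamma(87, 19).
Posterior mean = 87/19 = 87/19; prior mean = 19/9 = 19/9. Difference = 87/19 − 19/9 = 422/171.

422/171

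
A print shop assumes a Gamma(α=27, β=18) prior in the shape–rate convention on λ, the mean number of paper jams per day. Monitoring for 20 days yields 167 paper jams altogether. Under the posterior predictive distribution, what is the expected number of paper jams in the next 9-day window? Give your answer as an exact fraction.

Total count 167 over total exposure 20 days.
Conjugate update: add total count to the shape and total exposure to the rate, giving Gamma(194, 38).
Predictive mean over a 9-day window = T·E[λ|data] = 9·194/38 = 873/19.

873/19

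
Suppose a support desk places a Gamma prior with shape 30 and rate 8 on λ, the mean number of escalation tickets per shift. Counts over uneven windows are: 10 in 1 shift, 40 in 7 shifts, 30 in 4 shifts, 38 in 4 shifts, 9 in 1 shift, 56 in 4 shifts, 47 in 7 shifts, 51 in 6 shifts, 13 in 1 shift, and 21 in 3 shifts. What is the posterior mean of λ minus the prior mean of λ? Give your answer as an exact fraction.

15/4

Total count: 10 + 40 + 30 + 38 + 9 + 56 + 47 + 51 + 13 + 21 = 315.
Total exposure: 1 + 7 + 4 + 4 + 1 + 4 + 7 + 6 + 1 + 3 = 38 shifts.
Posterior: α' = 30 + 315 = 345, β' = 8 + 38 = 46.
Posterior mean = 345/46 = 15/2; prior mean = 30/8 = 15/4. Difference = 15/2 − 15/4 = 15/4.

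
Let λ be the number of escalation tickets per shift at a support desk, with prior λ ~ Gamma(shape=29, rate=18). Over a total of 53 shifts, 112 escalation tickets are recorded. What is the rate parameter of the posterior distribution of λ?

Total count 112 over total exposure 53 shifts.
The Gamma prior is conjugate for the Poisson rate, so λ | data ~ Gamma(29+112, 18+53) = Gamma(141, 71).

71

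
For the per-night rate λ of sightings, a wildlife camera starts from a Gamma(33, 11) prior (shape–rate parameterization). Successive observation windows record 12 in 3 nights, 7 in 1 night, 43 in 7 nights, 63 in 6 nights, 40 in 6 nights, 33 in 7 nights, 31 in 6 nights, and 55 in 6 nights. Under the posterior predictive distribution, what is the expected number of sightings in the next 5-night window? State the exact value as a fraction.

Total count: 12 + 7 + 43 + 63 + 40 + 33 + 31 + 55 = 284.
Total exposure: 3 + 1 + 7 + 6 + 6 + 7 + 6 + 6 = 42 nights.
The Gamma prior is conjugate for the Poisson rate, so λ | data ~ Gamma(33+284, 11+42) = Gamma(317, 53).
Predictive mean over a 5-night window = T·E[λ|data] = 5·317/53 = 1585/53.

1585/53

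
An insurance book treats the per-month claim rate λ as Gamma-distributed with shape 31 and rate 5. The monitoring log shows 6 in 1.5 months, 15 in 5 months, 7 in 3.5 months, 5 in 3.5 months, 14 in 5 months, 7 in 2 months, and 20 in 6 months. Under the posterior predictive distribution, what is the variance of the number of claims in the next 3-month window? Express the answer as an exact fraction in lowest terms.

230/21

Total count: 6 + 15 + 7 + 5 + 14 + 7 + 20 = 74.
Total exposure: 1.5 + 5 + 3.5 + 3.5 + 5 + 2 + 6 = 26.5 months.
Posterior: α' = 31 + 74 = 105, β' = 5 + 26.5 = 63/2.
The posterior predictive for a window of length T is Negative Binomial with variance T·α'·(β'+T)/β'² = 3·105·(69/2)/(3969/4) = 230/21.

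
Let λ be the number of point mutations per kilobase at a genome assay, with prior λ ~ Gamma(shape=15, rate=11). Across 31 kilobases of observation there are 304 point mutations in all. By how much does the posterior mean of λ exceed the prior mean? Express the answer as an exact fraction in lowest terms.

Total count 304 over total exposure 31 kilobases.
Conjugate update: add total count to the shape and total exposure to the rate, giving Gamma(319, 42).
Posterior mean = 319/42 = 319/42; prior mean = 15/11 = 15/11. Difference = 319/42 − 15/11 = 2879/462.

2879/462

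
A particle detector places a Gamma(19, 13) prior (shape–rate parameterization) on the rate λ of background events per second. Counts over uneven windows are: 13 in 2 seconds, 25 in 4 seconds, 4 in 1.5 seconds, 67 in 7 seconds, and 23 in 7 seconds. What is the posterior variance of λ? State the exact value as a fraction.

Total count: 13 + 25 + 4 + 67 + 23 = 132.
Total exposure: 2 + 4 + 1.5 + 7 + 7 = 21.5 seconds.
Posterior: α' = 19 + 132 = 151, β' = 13 + 21.5 = 69/2.
Posterior variance = α'/β'² = 151/(4761/4) = 604/4761.

604/4761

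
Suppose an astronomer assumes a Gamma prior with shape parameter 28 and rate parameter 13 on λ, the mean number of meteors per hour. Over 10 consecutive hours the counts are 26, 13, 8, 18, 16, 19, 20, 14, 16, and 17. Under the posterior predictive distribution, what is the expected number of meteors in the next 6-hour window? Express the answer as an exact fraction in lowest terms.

Total count: 26 + 13 + 8 + 18 + 16 + 19 + 20 + 14 + 16 + 17 = 167.
Total exposure: 10 hours.
Posterior: α' = 28 + 167 = 195, β' = 13 + 10 = 23.
Predictive mean over a 6-hour window = T·E[λ|data] = 6·195/23 = 1170/23.

1170/23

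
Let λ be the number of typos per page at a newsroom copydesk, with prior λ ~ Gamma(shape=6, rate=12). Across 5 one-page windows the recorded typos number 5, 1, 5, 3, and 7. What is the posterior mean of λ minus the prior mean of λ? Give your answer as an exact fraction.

Total count: 5 + 1 + 5 + 3 + 7 = 21.
Total exposure: 5 pages.
Gamma(α, β) with Poisson data over total exposure Σt gives posterior Gamma(α+Σx, β+Σt) = Gamma(27, 17).
Posterior mean = 27/17 = 27/17; prior mean = 6/12 = 1/2. Difference = 27/17 − 1/2 = 37/34.

37/34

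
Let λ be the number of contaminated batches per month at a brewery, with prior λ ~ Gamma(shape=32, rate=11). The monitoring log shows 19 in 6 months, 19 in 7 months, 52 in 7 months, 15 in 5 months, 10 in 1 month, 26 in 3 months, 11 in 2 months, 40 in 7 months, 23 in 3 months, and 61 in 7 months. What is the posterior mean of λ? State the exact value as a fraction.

Total count: 19 + 19 + 52 + 15 + 10 + 26 + 11 + 40 + 23 + 61 = 276.
Total exposure: 6 + 7 + 7 + 5 + 1 + 3 + 2 + 7 + 3 + 7 = 48 months.
By Gamma–Poisson conjugacy, the posterior is Gamma(α + Σx, β + Σt) = Gamma(32 + 276, 11 + 48) = Gamma(308, 59).
Posterior mean = α'/β' = 308/59.

308/59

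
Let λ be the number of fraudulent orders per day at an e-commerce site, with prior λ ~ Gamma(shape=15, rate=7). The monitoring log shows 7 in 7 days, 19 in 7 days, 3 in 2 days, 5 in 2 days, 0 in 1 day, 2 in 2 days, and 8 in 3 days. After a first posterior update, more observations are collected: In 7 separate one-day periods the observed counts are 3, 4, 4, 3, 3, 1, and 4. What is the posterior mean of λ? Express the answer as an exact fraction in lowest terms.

81/38

Total count: 7 + 19 + 3 + 5 + 0 + 2 + 8 = 44.
Total exposure: 7 + 7 + 2 + 2 + 1 + 2 + 3 = 24 days.
After the first batch: Gamma(15 + 44, 7 + 24) = Gamma(59, 31).
Total count: 3 + 4 + 4 + 3 + 3 + 1 + 4 = 22.
Total exposure: 7 days.
After the second batch: Gamma(59 + 22, 31 + 7) = Gamma(81, 38).
Posterior mean = α'/β' = 81/38.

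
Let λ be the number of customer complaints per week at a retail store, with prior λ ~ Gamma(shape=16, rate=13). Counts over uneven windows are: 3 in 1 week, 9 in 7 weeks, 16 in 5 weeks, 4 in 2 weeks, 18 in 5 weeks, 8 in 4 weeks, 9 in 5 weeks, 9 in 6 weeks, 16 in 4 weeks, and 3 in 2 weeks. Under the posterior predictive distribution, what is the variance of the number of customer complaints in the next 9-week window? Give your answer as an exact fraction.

Total count: 3 + 9 + 16 + 4 + 18 + 8 + 9 + 9 + 16 + 3 = 95.
Total exposure: 1 + 7 + 5 + 2 + 5 + 4 + 5 + 6 + 4 + 2 = 41 weeks.
Posterior: α' = 16 + 95 = 111, β' = 13 + 41 = 54.
The posterior predictive for a window of length T is Negative Binomial with variance T·α'·(β'+T)/β'² = 9·111·63/2916 = 259/12.

259/12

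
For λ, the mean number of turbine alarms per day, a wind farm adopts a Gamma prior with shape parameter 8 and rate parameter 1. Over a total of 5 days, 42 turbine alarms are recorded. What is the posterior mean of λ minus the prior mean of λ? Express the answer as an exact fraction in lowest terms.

1/3

Total count 42 over total exposure 5 days.
Posterior: α' = 8 + 42 = 50, β' = 1 + 5 = 6.
Posterior mean = 50/6 = 25/3; prior mean = 8/1 = 8. Difference = 25/3 − 8 = 1/3.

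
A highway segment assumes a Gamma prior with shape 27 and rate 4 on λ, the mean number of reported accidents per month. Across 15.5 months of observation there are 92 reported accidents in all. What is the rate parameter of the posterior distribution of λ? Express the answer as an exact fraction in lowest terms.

Total count 92 over total exposure 15.5 months.
Gamma(α, β) with Poisson data over total exposure Σt gives posterior Gamma(α+Σx, β+Σt) = Gamma(119, 39/2).

39/2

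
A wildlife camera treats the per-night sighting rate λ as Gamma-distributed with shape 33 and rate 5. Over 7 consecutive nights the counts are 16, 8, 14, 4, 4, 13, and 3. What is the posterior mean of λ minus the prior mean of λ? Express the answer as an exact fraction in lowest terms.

79/60

Total count: 16 + 8 + 14 + 4 + 4 + 13 + 3 = 62.
Total exposure: 7 nights.
The Gamma prior is conjugate for the Poisson rate, so λ | data ~ Gamma(33+62, 5+7) = Gamma(95, 12).
Posterior mean = 95/12 = 95/12; prior mean = 33/5 = 33/5. Difference = 95/12 − 33/5 = 79/60.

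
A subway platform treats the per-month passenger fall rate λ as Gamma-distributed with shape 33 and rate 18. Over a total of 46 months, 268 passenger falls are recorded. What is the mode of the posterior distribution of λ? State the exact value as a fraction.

75/16

Total count 268 over total exposure 46 months.
Conjugate update: add total count to the shape and total exposure to the rate, giving Gamma(301, 64).
Posterior mode = (α'−1)/β' = 300/64 = 75/16.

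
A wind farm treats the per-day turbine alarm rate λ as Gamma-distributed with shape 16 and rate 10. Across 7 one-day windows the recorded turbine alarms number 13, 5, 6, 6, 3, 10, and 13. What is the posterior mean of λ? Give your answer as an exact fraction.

Total count: 13 + 5 + 6 + 6 + 3 + 10 + 13 = 56.
Total exposure: 7 days.
The Gamma prior is conjugate for the Poisson rate, so λ | data ~ Gamma(16+56, 10+7) = Gamma(72, 17).
Posterior mean = α'/β' = 72/17.

72/17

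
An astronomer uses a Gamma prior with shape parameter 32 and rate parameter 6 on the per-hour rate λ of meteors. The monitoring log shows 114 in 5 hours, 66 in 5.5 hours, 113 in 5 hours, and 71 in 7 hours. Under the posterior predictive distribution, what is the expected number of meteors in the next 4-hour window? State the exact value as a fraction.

1056/19

Total count: 114 + 66 + 113 + 71 = 364.
Total exposure: 5 + 5.5 + 5 + 7 = 22.5 hours.
Posterior: α' = 32 + 364 = 396, β' = 6 + 22.5 = 57/2.
Predictive mean over a 4-hour window = T·E[λ|data] = 4·396/(57/2) = 1056/19.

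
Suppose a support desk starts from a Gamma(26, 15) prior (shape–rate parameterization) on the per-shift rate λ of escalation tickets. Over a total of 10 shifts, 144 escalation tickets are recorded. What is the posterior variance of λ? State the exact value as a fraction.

34/125

Total count 144 over total exposure 10 shifts.
Gamma(α, β) with Poisson data over total exposure Σt gives posterior Gamma(α+Σx, β+Σt) = Gamma(170, 25).
Posterior variance = α'/β'² = 170/625 = 34/125.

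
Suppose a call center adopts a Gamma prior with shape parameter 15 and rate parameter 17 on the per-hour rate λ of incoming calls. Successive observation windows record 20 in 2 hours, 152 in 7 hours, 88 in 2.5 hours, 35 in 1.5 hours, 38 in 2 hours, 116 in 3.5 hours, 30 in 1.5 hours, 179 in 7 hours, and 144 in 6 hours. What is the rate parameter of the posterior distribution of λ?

Total count: 20 + 152 + 88 + 35 + 38 + 116 + 30 + 179 + 144 = 802.
Total exposure: 2 + 7 + 2.5 + 1.5 + 2 + 3.5 + 1.5 + 7 + 6 = 33 hours.
The Gamma prior is conjugate for the Poisson rate, so λ | data ~ Gamma(15+802, 17+33) = Gamma(817, 50).

50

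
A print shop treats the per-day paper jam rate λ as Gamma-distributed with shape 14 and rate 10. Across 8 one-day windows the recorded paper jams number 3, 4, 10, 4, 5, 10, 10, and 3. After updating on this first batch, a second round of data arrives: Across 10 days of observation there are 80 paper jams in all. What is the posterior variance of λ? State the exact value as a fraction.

143/784

Total count: 3 + 4 + 10 + 4 + 5 + 10 + 10 + 3 = 49.
Total exposure: 8 days.
After the first batch: Gamma(14 + 49, 10 + 8) = Gamma(63, 18).
Total count 80 over total exposure 10 days.
After the second batch: Gamma(63 + 80, 18 + 10) = Gamma(143, 28).
Posterior variance = α'/β'² = 143/784.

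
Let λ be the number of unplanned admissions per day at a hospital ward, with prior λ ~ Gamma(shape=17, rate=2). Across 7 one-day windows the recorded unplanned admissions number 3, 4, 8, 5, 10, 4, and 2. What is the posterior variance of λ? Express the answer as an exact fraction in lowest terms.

53/81

Total count: 3 + 4 + 8 + 5 + 10 + 4 + 2 = 36.
Total exposure: 7 days.
Conjugate update: add total count to the shape and total exposure to the rate, giving Gamma(53, 9).
Posterior variance = α'/β'² = 53/81.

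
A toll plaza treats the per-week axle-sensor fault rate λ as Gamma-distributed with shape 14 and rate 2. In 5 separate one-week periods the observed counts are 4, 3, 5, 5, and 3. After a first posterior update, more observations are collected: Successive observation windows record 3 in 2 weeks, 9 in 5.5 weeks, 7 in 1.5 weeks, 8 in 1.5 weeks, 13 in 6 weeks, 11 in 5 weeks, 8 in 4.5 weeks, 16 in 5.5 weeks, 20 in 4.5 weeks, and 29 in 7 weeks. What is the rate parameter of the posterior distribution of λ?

Total count: 4 + 3 + 5 + 5 + 3 = 20.
Total exposure: 5 weeks.
After the first batch: Gamma(14 + 20, 2 + 5) = Gamma(34, 7).
Total count: 3 + 9 + 7 + 8 + 13 + 11 + 8 + 16 + 20 + 29 = 124.
Total exposure: 2 + 5.5 + 1.5 + 1.5 + 6 + 5 + 4.5 + 5.5 + 4.5 + 7 = 43 weeks.
After the second batch: Gamma(34 + 124, 7 + 43) = Gamma(158, 50).

50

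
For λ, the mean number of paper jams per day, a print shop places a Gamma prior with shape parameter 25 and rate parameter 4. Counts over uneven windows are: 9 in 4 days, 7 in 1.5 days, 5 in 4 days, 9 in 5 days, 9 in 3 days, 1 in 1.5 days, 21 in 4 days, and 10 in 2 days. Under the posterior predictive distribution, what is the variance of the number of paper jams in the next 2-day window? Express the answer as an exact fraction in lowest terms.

5952/841

Total count: 9 + 7 + 5 + 9 + 9 + 1 + 21 + 10 = 71.
Total exposure: 4 + 1.5 + 4 + 5 + 3 + 1.5 + 4 + 2 = 25 days.
Gamma(α, β) with Poisson data over total exposure Σt gives posterior Gamma(α+Σx, β+Σt) = Gamma(96, 29).
The posterior predictive for a window of length T is Negative Binomial with variance T·α'·(β'+T)/β'² = 2·96·31/841 = 5952/841.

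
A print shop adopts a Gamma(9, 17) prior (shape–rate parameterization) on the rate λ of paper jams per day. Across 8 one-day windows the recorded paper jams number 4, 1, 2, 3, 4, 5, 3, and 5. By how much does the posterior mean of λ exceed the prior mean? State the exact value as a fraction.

Total count: 4 + 1 + 2 + 3 + 4 + 5 + 3 + 5 = 27.
Total exposure: 8 days.
Posterior: α' = 9 + 27 = 36, β' = 17 + 8 = 25.
Posterior mean = 36/25 = 36/25; prior mean = 9/17 = 9/17. Difference = 36/25 − 9/17 = 387/425.

387/425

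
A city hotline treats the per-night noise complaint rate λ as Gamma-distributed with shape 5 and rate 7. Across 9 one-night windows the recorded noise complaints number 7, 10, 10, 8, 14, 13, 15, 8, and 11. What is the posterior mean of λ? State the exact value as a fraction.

101/16

Total count: 7 + 10 + 10 + 8 + 14 + 13 + 15 + 8 + 11 = 96.
Total exposure: 9 nights.
Posterior: α' = 5 + 96 = 101, β' = 7 + 9 = 16.
Posterior mean = α'/β' = 101/16.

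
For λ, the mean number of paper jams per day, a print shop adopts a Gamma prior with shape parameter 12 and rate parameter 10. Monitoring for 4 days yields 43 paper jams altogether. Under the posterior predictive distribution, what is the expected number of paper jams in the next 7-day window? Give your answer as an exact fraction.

Total count 43 over total exposure 4 days.
The Gamma prior is conjugate for the Poisson rate, so λ | data ~ Gamma(12+43, 10+4) = Gamma(55, 14).
Predictive mean over a 7-day window = T·E[λ|data] = 7·55/14 = 55/2.

55/2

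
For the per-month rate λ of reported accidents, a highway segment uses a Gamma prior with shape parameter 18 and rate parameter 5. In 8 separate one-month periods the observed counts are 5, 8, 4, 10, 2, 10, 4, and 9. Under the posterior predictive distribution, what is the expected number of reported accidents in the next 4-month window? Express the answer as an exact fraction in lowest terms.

280/13

Total count: 5 + 8 + 4 + 10 + 2 + 10 + 4 + 9 = 52.
Total exposure: 8 months.
The Gamma prior is conjugate for the Poisson rate, so λ | data ~ Gamma(18+52, 5+8) = Gamma(70, 13).
Predictive mean over a 4-month window = T·E[λ|data] = 4·70/13 = 280/13.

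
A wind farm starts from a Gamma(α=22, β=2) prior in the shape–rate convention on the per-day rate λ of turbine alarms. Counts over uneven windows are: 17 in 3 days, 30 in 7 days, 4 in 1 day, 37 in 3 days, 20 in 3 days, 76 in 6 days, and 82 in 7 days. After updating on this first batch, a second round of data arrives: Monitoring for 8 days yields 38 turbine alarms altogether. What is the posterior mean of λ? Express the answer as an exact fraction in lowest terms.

Total count: 17 + 30 + 4 + 37 + 20 + 76 + 82 = 266.
Total exposure: 3 + 7 + 1 + 3 + 3 + 6 + 7 = 30 days.
After the first batch: Gamma(22 + 266, 2 + 30) = Gamma(288, 32).
Total count 38 over total exposure 8 days.
After the second batch: Gamma(288 + 38, 32 + 8) = Gamma(326, 40).
Posterior mean = α'/β' = 326/40 = 163/20.

163/20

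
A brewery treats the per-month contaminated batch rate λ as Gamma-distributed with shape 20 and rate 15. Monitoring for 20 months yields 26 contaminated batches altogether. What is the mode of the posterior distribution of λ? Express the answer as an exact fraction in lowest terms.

9/7

Total count 26 over total exposure 20 months.
Posterior: α' = 20 + 26 = 46, β' = 15 + 20 = 35.
Posterior mode = (α'−1)/β' = 45/35 = 9/7.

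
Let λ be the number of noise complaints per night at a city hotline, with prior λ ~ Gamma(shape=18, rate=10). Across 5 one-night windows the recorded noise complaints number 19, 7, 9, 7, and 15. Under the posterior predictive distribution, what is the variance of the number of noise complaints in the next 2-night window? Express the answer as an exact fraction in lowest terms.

34/3

Total count: 19 + 7 + 9 + 7 + 15 = 57.
Total exposure: 5 nights.
The Gamma prior is conjugate for the Poisson rate, so λ | data ~ Gamma(18+57, 10+5) = Gamma(75, 15).
The posterior predictive for a window of length T is Negative Binomial with variance T·α'·(β'+T)/β'² = 2·75·17/225 = 34/3.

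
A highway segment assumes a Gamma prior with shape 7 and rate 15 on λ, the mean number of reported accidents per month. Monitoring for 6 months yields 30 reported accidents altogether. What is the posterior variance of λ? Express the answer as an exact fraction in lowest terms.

Total count 30 over total exposure 6 months.
Conjugate update: add total count to the shape and total exposure to the rate, giving Gamma(37, 21).
Posterior variance = α'/β'² = 37/441.

37/441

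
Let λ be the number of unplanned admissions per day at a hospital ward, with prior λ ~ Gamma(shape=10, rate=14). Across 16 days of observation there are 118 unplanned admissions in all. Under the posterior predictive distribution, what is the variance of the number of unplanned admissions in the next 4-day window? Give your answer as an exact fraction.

4352/225

Total count 118 over total exposure 16 days.
The Gamma prior is conjugate for the Poisson rate, so λ | data ~ Gamma(10+118, 14+16) = Gamma(128, 30).
The posterior predictive for a window of length T is Negative Binomial with variance T·α'·(β'+T)/β'² = 4·128·34/900 = 4352/225.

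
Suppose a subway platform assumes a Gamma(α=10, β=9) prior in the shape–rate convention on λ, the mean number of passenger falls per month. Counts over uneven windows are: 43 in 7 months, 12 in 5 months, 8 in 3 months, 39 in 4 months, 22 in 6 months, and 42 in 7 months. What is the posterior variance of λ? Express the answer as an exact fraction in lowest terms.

Total count: 43 + 12 + 8 + 39 + 22 + 42 = 166.
Total exposure: 7 + 5 + 3 + 4 + 6 + 7 = 32 months.
Gamma(α, β) with Poisson data over total exposure Σt gives posterior Gamma(α+Σx, β+Σt) = Gamma(176, 41).
Posterior variance = α'/β'² = 176/1681.

176/1681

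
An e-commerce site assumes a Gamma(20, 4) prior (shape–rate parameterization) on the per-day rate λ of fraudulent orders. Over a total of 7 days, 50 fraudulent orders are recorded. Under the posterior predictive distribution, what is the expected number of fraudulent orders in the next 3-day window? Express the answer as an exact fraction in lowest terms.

Total count 50 over total exposure 7 days.
Gamma(α, β) with Poisson data over total exposure Σt gives posterior Gamma(α+Σx, β+Σt) = Gamma(70, 11).
Predictive mean over a 3-day window = T·E[λ|data] = 3·70/11 = 210/11.

210/11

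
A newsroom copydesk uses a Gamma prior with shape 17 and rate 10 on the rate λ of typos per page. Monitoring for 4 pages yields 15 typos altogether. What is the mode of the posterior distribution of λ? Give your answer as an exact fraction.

Total count 15 over total exposure 4 pages.
Posterior: α' = 17 + 15 = 32, β' = 10 + 4 = 14.
Posterior mode = (α'−1)/β' = 31/14.

31/14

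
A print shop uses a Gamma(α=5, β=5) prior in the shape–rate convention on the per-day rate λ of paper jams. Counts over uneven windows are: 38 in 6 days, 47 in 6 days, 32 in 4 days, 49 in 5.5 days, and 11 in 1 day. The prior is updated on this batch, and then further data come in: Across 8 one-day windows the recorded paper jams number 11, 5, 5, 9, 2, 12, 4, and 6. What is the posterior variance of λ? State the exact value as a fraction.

Total count: 38 + 47 + 32 + 49 + 11 = 177.
Total exposure: 6 + 6 + 4 + 5.5 + 1 = 22.5 days.
After the first batch: Gamma(5 + 177, 5 + 22.5) = Gamma(182, 55/2).
Total count: 11 + 5 + 5 + 9 + 2 + 12 + 4 + 6 = 54.
Total exposure: 8 days.
After the second batch: Gamma(182 + 54, 55/2 + 8) = Gamma(236, 71/2).
Posterior variance = α'/β'² = 236/(5041/4) = 944/5041.

944/5041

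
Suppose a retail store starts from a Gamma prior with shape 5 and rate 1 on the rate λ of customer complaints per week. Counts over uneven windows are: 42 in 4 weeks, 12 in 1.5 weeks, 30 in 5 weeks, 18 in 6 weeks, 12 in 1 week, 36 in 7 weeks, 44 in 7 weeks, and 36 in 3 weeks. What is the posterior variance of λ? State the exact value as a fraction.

940/5041

Total count: 42 + 12 + 30 + 18 + 12 + 36 + 44 + 36 = 230.
Total exposure: 4 + 1.5 + 5 + 6 + 1 + 7 + 7 + 3 = 34.5 weeks.
The Gamma prior is conjugate for the Poisson rate, so λ | data ~ Gamma(5+230, 1+34.5) = Gamma(235, 71/2).
Posterior variance = α'/β'² = 235/(5041/4) = 940/5041.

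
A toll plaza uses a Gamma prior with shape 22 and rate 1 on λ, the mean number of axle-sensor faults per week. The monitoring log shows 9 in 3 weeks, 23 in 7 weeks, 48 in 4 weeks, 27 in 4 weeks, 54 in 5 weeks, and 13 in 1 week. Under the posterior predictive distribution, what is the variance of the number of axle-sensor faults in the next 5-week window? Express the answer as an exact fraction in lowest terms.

1176/25

Total count: 9 + 23 + 48 + 27 + 54 + 13 = 174.
Total exposure: 3 + 7 + 4 + 4 + 5 + 1 = 24 weeks.
Conjugate update: add total count to the shape and total exposure to the rate, giving Gamma(196, 25).
The posterior predictive for a window of length T is Negative Binomial with variance T·α'·(β'+T)/β'² = 5·196·30/625 = 1176/25.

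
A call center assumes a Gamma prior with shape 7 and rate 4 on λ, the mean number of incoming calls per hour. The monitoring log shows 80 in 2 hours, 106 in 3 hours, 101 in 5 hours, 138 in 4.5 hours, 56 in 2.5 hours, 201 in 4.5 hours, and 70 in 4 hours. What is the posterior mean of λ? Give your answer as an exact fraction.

1518/59

Total count: 80 + 106 + 101 + 138 + 56 + 201 + 70 = 752.
Total exposure: 2 + 3 + 5 + 4.5 + 2.5 + 4.5 + 4 = 25.5 hours.
By Gamma–Poisson conjugacy, the posterior is Gamma(α + Σx, β + Σt) = Gamma(7 + 752, 4 + 25.5) = Gamma(759, 59/2).
Posterior mean = α'/β' = 759/(59/2) = 1518/59.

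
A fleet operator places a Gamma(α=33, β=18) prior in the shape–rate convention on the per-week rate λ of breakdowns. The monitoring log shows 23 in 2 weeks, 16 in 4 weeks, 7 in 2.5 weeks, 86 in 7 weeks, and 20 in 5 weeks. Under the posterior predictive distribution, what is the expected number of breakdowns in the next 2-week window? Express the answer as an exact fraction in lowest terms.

Total count: 23 + 16 + 7 + 86 + 20 = 152.
Total exposure: 2 + 4 + 2.5 + 7 + 5 = 20.5 weeks.
By Gamma–Poisson conjugacy, the posterior is Gamma(α + Σx, β + Σt) = Gamma(33 + 152, 18 + 20.5) = Gamma(185, 77/2).
Predictive mean over a 2-week window = T·E[λ|data] = 2·185/(77/2) = 740/77.

740/77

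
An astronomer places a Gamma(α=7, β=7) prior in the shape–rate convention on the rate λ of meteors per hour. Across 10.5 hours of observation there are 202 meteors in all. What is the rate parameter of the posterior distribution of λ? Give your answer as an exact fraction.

Total count 202 over total exposure 10.5 hours.
Gamma(α, β) with Poisson data over total exposure Σt gives posterior Gamma(α+Σx, β+Σt) = Gamma(209, 35/2).

35/2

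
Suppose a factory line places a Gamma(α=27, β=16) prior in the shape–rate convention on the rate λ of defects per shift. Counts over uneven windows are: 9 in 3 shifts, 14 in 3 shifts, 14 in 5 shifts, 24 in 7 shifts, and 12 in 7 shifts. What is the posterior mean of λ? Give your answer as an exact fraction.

Total count: 9 + 14 + 14 + 24 + 12 = 73.
Total exposure: 3 + 3 + 5 + 7 + 7 = 25 shifts.
Gamma(α, β) with Poisson data over total exposure Σt gives posterior Gamma(α+Σx, β+Σt) = Gamma(100, 41).
Posterior mean = α'/β' = 100/41.

100/41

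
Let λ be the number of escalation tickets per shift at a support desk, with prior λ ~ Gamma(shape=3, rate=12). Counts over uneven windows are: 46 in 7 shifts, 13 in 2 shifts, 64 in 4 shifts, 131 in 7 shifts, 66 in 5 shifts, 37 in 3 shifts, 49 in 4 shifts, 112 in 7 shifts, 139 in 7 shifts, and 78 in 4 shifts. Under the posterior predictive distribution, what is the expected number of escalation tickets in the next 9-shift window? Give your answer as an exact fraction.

3321/31

Total count: 46 + 13 + 64 + 131 + 66 + 37 + 49 + 112 + 139 + 78 = 735.
Total exposure: 7 + 2 + 4 + 7 + 5 + 3 + 4 + 7 + 7 + 4 = 50 shifts.
Conjugate update: add total count to the shape and total exposure to the rate, giving Gamma(738, 62).
Predictive mean over a 9-shift window = T·E[λ|data] = 9·738/62 = 3321/31.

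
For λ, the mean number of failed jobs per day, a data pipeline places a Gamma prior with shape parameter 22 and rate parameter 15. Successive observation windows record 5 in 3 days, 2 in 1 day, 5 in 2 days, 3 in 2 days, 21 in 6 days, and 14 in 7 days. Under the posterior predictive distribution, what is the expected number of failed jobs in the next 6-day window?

12

Total count: 5 + 2 + 5 + 3 + 21 + 14 = 50.
Total exposure: 3 + 1 + 2 + 2 + 6 + 7 = 21 days.
Gamma(α, β) with Poisson data over total exposure Σt gives posterior Gamma(α+Σx, β+Σt) = Gamma(72, 36).
Predictive mean over a 6-day window = T·E[λ|data] = 6·72/36 = 12.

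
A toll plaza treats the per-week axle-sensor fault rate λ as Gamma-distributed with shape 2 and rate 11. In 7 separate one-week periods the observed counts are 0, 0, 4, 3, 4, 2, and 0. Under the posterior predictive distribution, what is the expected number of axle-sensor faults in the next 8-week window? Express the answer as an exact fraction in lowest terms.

Total count: 0 + 0 + 4 + 3 + 4 + 2 + 0 = 13.
Total exposure: 7 weeks.
Gamma(α, β) with Poisson data over total exposure Σt gives posterior Gamma(α+Σx, β+Σt) = Gamma(15, 18).
Predictive mean over an 8-week window = T·E[λ|data] = 8·15/18 = 20/3.

20/3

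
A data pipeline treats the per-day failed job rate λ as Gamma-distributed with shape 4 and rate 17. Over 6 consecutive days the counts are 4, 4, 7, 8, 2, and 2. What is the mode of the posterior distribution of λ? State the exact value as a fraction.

30/23

Total count: 4 + 4 + 7 + 8 + 2 + 2 = 27.
Total exposure: 6 days.
The Gamma prior is conjugate for the Poisson rate, so λ | data ~ Gamma(4+27, 17+6) = Gamma(31, 23).
Posterior mode = (α'−1)/β' = 30/23.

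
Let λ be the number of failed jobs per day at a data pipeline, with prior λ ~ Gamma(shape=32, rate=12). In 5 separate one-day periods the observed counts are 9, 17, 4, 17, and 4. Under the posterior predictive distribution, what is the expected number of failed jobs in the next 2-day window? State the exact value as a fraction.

166/17

Total count: 9 + 17 + 4 + 17 + 4 = 51.
Total exposure: 5 days.
Conjugate update: add total count to the shape and total exposure to the rate, giving Gamma(83, 17).
Predictive mean over a 2-day window = T·E[λ|data] = 2·83/17 = 166/17.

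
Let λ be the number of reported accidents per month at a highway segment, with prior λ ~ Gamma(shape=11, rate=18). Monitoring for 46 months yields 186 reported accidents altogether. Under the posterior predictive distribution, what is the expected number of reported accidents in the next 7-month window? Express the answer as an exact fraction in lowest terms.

Total count 186 over total exposure 46 months.
Conjugate update: add total count to the shape and total exposure to the rate, giving Gamma(197, 64).
Predictive mean over a 7-month window = T·E[λ|data] = 7·197/64 = 1379/64.

1379/64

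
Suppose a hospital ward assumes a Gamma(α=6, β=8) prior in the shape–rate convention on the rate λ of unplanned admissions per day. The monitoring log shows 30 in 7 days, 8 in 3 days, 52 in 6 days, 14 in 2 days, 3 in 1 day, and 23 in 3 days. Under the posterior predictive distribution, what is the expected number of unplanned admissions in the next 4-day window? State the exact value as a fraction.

Total count: 30 + 8 + 52 + 14 + 3 + 23 = 130.
Total exposure: 7 + 3 + 6 + 2 + 1 + 3 = 22 days.
Conjugate update: add total count to the shape and total exposure to the rate, giving Gamma(136, 30).
Predictive mean over a 4-day window = T·E[λ|data] = 4·136/30 = 272/15.

272/15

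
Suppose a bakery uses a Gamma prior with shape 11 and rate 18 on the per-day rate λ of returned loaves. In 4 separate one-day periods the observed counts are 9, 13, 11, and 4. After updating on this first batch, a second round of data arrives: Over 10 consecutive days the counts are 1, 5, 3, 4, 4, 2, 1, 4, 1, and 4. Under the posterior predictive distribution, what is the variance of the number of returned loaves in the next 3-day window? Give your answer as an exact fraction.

8085/1024

Total count: 9 + 13 + 11 + 4 = 37.
Total exposure: 4 days.
After the first batch: Gamma(11 + 37, 18 + 4) = Gamma(48, 22).
Total count: 1 + 5 + 3 + 4 + 4 + 2 + 1 + 4 + 1 + 4 = 29.
Total exposure: 10 days.
After the second batch: Gamma(48 + 29, 22 + 10) = Gamma(77, 32).
The posterior predictive for a window of length T is Negative Binomial with variance T·α'·(β'+T)/β'² = 3·77·35/1024 = 8085/1024.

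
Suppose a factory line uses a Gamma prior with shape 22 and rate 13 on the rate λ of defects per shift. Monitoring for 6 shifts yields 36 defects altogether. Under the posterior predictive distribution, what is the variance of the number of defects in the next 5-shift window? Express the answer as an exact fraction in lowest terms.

Total count 36 over total exposure 6 shifts.
Gamma(α, β) with Poisson data over total exposure Σt gives posterior Gamma(α+Σx, β+Σt) = Gamma(58, 19).
The posterior predictive for a window of length T is Negative Binomial with variance T·α'·(β'+T)/β'² = 5·58·24/361 = 6960/361.

6960/361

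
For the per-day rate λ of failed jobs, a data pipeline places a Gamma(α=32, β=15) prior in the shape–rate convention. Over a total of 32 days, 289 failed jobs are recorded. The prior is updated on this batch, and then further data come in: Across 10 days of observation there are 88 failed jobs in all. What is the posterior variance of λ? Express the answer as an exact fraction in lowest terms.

409/3249

Total count 289 over total exposure 32 days.
After the first batch: Gamma(32 + 289, 15 + 32) = Gamma(321, 47).
Total count 88 over total exposure 10 days.
After the second batch: Gamma(321 + 88, 47 + 10) = Gamma(409, 57).
Posterior variance = α'/β'² = 409/3249.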